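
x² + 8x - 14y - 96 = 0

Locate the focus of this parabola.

(-4, -9/2)

Only x is squared. Complete the square in x: (x + 4)² = 14(y + 8).
Vertex (-4, -8); 4p = 14 so p = 7/2. Opens up.
Focus is p units from the vertex along the axis: (h, k + p).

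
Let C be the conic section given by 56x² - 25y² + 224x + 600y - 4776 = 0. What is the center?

(-2, 12)

Collect terms: 56(x² + 4x) -25(y² - 24y) = 4776
Complete the square: 56(x + 2)² -25(y - 12)² = 4776 + 224 - 3600 = 1400
Divide through by 1400 to get (x + 2)²/25 - (y - 12)²/56 = 1.
Hyperbola with center (-2, 12).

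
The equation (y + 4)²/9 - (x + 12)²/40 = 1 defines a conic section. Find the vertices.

Center (-12, -4). The positive term is the y-term, so the transverse axis is vertical; a² = 9, b² = 40.
a = 3. Vertices at (h, k ± a).

(-12, -7) and (-12, -1)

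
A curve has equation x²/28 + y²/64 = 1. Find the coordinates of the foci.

(0, -6) and (0, 6)

Center (0, 0). The larger denominator 64 sits under the y-term, so the major axis is vertical; a² = 64, b² = 28.
c² = a² - b² = 64 - 28 = 36, so c = 6.
Foci lie on the vertical axis through the center: (h, k ± c).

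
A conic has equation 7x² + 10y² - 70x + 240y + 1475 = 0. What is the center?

(5, -12)

Rearranging, 7(x² - 10x) + 10(y² + 24y) = -1475.
Completing the square gives 7(x - 5)² + 10(y + 12)² = -1475 + 175 + 1440 = 140.
Divide through by 140 to get (x - 5)²/20 + (y + 12)²/14 = 1.
Ellipse with center (5, -12).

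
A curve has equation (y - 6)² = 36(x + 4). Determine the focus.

(5, 6)

Vertex (-4, 6); 4p = 36 so p = 9. Opens right.
Focus is p units from the vertex along the axis: (h + p, k).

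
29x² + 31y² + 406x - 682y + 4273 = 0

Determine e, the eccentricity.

29(x² + 14x) + 31(y² - 22y) = -4273
Complete the square in x and y: 29(x + 7)² + 31(y - 11)² = -4273 + 1421 + 3751 = 899
Divide through by 899 to get (x + 7)²/31 + (y - 11)²/29 = 1.
Ellipse, center (-7, 11), major axis horizontal; a² = 31, b² = 29.
c² = a² - b² = 2, so c = √2.
e = c/a = √2/√31 = √62/31.

e = √62/31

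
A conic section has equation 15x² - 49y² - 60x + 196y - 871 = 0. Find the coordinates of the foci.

Collect terms: 15(x² - 4x) -49(y² - 4y) = 871
15(x - 2)² -49(y - 2)² = 871 + 60 - 196 = 735
Divide through by 735 to get (x - 2)²/49 - (y - 2)²/15 = 1.
Hyperbola, center (2, 2), transverse axis horizontal; a² = 49, b² = 15.
c² = a² + b² = 49 + 15 = 64, so c = 8.
Foci lie on the horizontal axis through the center: (h ± c, k).

(-6, 2) and (10, 2)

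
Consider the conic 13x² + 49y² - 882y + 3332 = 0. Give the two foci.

Rearranging, 13x² + 49(y² - 18y) = -3332.
Complete the square: 13x² + 49(y - 9)² = -3332 + 0 + 3969 = 637
Dividing both sides by 637: x²/49 + (y - 9)²/13 = 1
Ellipse, center (0, 9), major axis horizontal; a² = 49, b² = 13.
c² = a² - b² = 49 - 13 = 36, so c = 6.
Foci lie on the horizontal axis through the center: (h ± c, k).

(-6, 9) and (6, 9)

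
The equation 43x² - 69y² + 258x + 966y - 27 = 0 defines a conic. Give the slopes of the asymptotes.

√2967/69 and -√2967/69

Group the x- and y-terms: 43(x² + 6x) -69(y² - 14y) = 27
43(x + 3)² -69(y - 7)² = 27 + 387 - 3381 = -2967
Divide by -2967: (y - 7)²/43 - (x + 3)²/69 = 1
Hyperbola, center (-3, 7), transverse axis vertical; a² = 43, b² = 69.
For a vertical hyperbola the asymptotes have slope ±a/b.
Here that is ±√43/√69 = ±√2967/69.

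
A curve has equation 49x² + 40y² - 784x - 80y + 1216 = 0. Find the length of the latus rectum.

Rearranging, 49(x² - 16x) + 40(y² - 2y) = -1216.
49(x - 8)² + 40(y - 1)² = -1216 + 3136 + 40 = 1960
Divide by 1960: (x - 8)²/40 + (y - 1)²/49 = 1
Ellipse, center (8, 1), major axis vertical; a² = 49, b² = 40.
Latus rectum length = 2b²/a = 2·40/7 = 80/7.

80/7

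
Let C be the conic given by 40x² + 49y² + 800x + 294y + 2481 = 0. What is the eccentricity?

40(x² + 20x) + 49(y² + 6y) = -2481
Complete the square in x and y: 40(x + 10)² + 49(y + 3)² = -2481 + 4000 + 441 = 1960
Dividing both sides by 1960: (x + 10)²/49 + (y + 3)²/40 = 1
Ellipse, center (-10, -3), major axis horizontal; a² = 49, b² = 40.
c² = a² - b² = 9, so c = 3.
e = c/a = 3/7.

e = 3/7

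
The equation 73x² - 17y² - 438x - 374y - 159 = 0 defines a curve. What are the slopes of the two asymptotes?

√1241/17 and -√1241/17

73(x² - 6x) -17(y² + 22y) = 159
Complete the square: 73(x - 3)² -17(y + 11)² = 159 + 657 - 2057 = -1241
Dividing both sides by -1241: (y + 11)²/73 - (x - 3)²/17 = 1
Hyperbola, center (3, -11), transverse axis vertical; a² = 73, b² = 17.
For a vertical hyperbola the asymptotes have slope ±a/b.
Here that is ±√73/√17 = ±√1241/17.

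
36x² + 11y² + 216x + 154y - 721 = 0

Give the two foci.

(-3, -17) and (-3, 3)

Group the x- and y-terms: 36(x² + 6x) + 11(y² + 14y) = 721
Complete the square in x and y: 36(x + 3)² + 11(y + 7)² = 721 + 324 + 539 = 1584
Divide through by 1584 to get (x + 3)²/44 + (y + 7)²/144 = 1.
Ellipse, center (-3, -7), major axis vertical; a² = 144, b² = 44.
c² = a² - b² = 144 - 44 = 100, so c = 10.
Foci lie on the vertical axis through the center: (h, k ± c).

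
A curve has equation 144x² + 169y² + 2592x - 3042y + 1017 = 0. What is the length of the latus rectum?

Collect terms: 144(x² + 18x) + 169(y² - 18y) = -1017
Completing the square gives 144(x + 9)² + 169(y - 9)² = -1017 + 11664 + 13689 = 24336.
Dividing both sides by 24336: (x + 9)²/169 + (y - 9)²/144 = 1
Ellipse, center (-9, 9), major axis horizontal; a² = 169, b² = 144.
Latus rectum length = 2b²/a = 2·144/13 = 288/13.

288/13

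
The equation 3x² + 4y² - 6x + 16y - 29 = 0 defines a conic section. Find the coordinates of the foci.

3(x² - 2x) + 4(y² + 4y) = 29
Completing the square gives 3(x - 1)² + 4(y + 2)² = 29 + 3 + 16 = 48.
Divide by 48: (x - 1)²/16 + (y + 2)²/12 = 1
Ellipse, center (1, -2), major axis horizontal; a² = 16, b² = 12.
c² = a² - b² = 16 - 12 = 4, so c = 2.
Foci lie on the horizontal axis through the center: (h ± c, k).

(-1, -2) and (3, -2)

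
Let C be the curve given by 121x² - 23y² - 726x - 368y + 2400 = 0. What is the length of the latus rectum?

Group: 121(x² - 6x) -23(y² + 16y) = -2400
Completing the square gives 121(x - 3)² -23(y + 8)² = -2400 + 1089 - 1472 = -2783.
Dividing both sides by -2783: (y + 8)²/121 - (x - 3)²/23 = 1
Hyperbola, center (3, -8), transverse axis vertical; a² = 121, b² = 23.
Latus rectum length = 2b²/a = 2·23/11 = 46/11.

46/11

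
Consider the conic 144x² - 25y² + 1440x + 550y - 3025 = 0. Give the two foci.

Group: 144(x² + 10x) -25(y² - 22y) = 3025
Complete the square in x and y: 144(x + 5)² -25(y - 11)² = 3025 + 3600 - 3025 = 3600
Divide by 3600: (x + 5)²/25 - (y - 11)²/144 = 1
Hyperbola, center (-5, 11), transverse axis horizontal; a² = 25, b² = 144.
c² = a² + b² = 25 + 144 = 169, so c = 13.
Foci lie on the horizontal axis through the center: (h ± c, k).

(-18, 11) and (8, 11)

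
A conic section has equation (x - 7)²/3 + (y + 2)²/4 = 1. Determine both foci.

(7, -3) and (7, -1)

Center (7, -2). The larger denominator 4 sits under the y-term, so the major axis is vertical; a² = 4, b² = 3.
c² = a² - b² = 4 - 3 = 1, so c = 1.
Foci lie on the vertical axis through the center: (h, k ± c).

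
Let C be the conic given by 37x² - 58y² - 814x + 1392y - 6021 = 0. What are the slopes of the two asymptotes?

√2146/58 and -√2146/58

Group the x- and y-terms: 37(x² - 22x) -58(y² - 24y) = 6021
Complete the square: 37(x - 11)² -58(y - 12)² = 6021 + 4477 - 8352 = 2146
Divide by 2146: (x - 11)²/58 - (y - 12)²/37 = 1
Hyperbola, center (11, 12), transverse axis horizontal; a² = 58, b² = 37.
For a horizontal hyperbola the asymptotes have slope ±b/a.
Here that is ±√37/√58 = ±√2146/58.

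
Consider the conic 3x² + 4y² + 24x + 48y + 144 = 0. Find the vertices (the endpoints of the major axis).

(-8, -6) and (0, -6)

Group: 3(x² + 8x) + 4(y² + 12y) = -144
Completing the square gives 3(x + 4)² + 4(y + 6)² = -144 + 48 + 144 = 48.
Divide through by 48 to get (x + 4)²/16 + (y + 6)²/12 = 1.
Ellipse, center (-4, -6), major axis horizontal; a² = 16, b² = 12.
a = 4. Vertices at (h ± a, k).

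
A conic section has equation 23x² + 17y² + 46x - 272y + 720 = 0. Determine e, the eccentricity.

e = √138/23

23(x² + 2x) + 17(y² - 16y) = -720
Completing the square gives 23(x + 1)² + 17(y - 8)² = -720 + 23 + 1088 = 391.
Divide through by 391 to get (x + 1)²/17 + (y - 8)²/23 = 1.
Ellipse, center (-1, 8), major axis vertical; a² = 23, b² = 17.
c² = a² - b² = 6, so c = √6.
e = c/a = √6/√23 = √138/23.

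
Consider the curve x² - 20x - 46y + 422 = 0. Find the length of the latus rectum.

Only x is squared. Complete the square in x: (x - 10)² = 46(y - 7).
Vertex (10, 7); 4p = 46 so p = 23/2. Opens up.
Latus rectum length = |4p| = 46.

46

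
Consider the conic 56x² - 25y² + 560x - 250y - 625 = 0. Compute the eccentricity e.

Group: 56(x² + 10x) -25(y² + 10y) = 625
Complete the square: 56(x + 5)² -25(y + 5)² = 625 + 1400 - 625 = 1400
Divide through by 1400 to get (x + 5)²/25 - (y + 5)²/56 = 1.
Hyperbola, center (-5, -5), transverse axis horizontal; a² = 25, b² = 56.
c² = a² + b² = 81, so c = 9.
e = c/a = 9/5.

e = 9/5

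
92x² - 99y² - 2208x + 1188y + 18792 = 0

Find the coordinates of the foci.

(12, 6 - √191) and (12, 6 + √191)

Rearranging, 92(x² - 24x) -99(y² - 12y) = -18792.
Completing the square gives 92(x - 12)² -99(y - 6)² = -18792 + 13248 - 3564 = -9108.
Divide through by -9108 to get (y - 6)²/92 - (x - 12)²/99 = 1.
Hyperbola, center (12, 6), transverse axis vertical; a² = 92, b² = 99.
c² = a² + b² = 92 + 99 = 191, so c = √191.
Foci lie on the vertical axis through the center: (h, k ± c).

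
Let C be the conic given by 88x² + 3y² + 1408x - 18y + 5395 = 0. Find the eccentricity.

Collect terms: 88(x² + 16x) + 3(y² - 6y) = -5395
Completing the square gives 88(x + 8)² + 3(y - 3)² = -5395 + 5632 + 27 = 264.
Dividing both sides by 264: (x + 8)²/3 + (y - 3)²/88 = 1
Ellipse, center (-8, 3), major axis vertical; a² = 88, b² = 3.
c² = a² - b² = 85, so c = √85.
e = c/a = √85/2√22 = √1870/44.

e = √1870/44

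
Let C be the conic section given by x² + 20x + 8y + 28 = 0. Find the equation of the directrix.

y = 11

Only x is squared. Complete the square in x: (x + 10)² = -8(y - 9).
Vertex (-10, 9); 4p = -8 so p = -2. Opens down.
Directrix is the horizontal line y = k − p = 9 − (-2) = 11.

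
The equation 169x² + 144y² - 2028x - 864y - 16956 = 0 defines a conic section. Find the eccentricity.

e = 5/13

Group: 169(x² - 12x) + 144(y² - 6y) = 16956
Complete the square in x and y: 169(x - 6)² + 144(y - 3)² = 16956 + 6084 + 1296 = 24336
Divide by 24336: (x - 6)²/144 + (y - 3)²/169 = 1
Ellipse, center (6, 3), major axis vertical; a² = 169, b² = 144.
c² = a² - b² = 25, so c = 5.
e = c/a = 5/13.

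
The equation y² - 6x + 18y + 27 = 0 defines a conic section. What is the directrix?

Only y is squared. Complete the square in y: (y + 9)² = 6(x + 9).
Vertex (-9, -9); 4p = 6 so p = 3/2. Opens right.
Directrix is the vertical line x = h − p = -9 − (3/2) = -21/2.

x = -21/2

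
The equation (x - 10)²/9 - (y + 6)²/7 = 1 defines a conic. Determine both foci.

(6, -6) and (14, -6)

Center (10, -6). The positive term is the x-term, so the transverse axis is horizontal; a² = 9, b² = 7.
c² = a² + b² = 9 + 7 = 16, so c = 4.
Foci lie on the horizontal axis through the center: (h ± c, k).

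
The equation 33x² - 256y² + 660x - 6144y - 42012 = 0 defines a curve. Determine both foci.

(-27, -12) and (7, -12)

Group the x- and y-terms: 33(x² + 20x) -256(y² + 24y) = 42012
Completing the square gives 33(x + 10)² -256(y + 12)² = 42012 + 3300 - 36864 = 8448.
Divide by 8448: (x + 10)²/256 - (y + 12)²/33 = 1
Hyperbola, center (-10, -12), transverse axis horizontal; a² = 256, b² = 33.
c² = a² + b² = 256 + 33 = 289, so c = 17.
Foci lie on the horizontal axis through the center: (h ± c, k).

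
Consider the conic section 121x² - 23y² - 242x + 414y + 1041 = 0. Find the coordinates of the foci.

(1, -3) and (1, 21)

Rearranging, 121(x² - 2x) -23(y² - 18y) = -1041.
Completing the square gives 121(x - 1)² -23(y - 9)² = -1041 + 121 - 1863 = -2783.
Divide through by -2783 to get (y - 9)²/121 - (x - 1)²/23 = 1.
Hyperbola, center (1, 9), transverse axis vertical; a² = 121, b² = 23.
c² = a² + b² = 121 + 23 = 144, so c = 12.
Foci lie on the vertical axis through the center: (h, k ± c).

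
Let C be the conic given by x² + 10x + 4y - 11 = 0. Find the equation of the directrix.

Only x is squared. Complete the square in x: (x + 5)² = -4(y - 9).
Vertex (-5, 9); 4p = -4 so p = -1. Opens down.
Directrix is the horizontal line y = k − p = 9 − (-1) = 10.

y = 10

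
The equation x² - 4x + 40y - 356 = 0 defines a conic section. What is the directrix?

y = 19

Only x is squared. Complete the square in x: (x - 2)² = -40(y - 9).
Vertex (2, 9); 4p = -40 so p = -10. Opens down.
Directrix is the horizontal line y = k − p = 9 − (-10) = 19.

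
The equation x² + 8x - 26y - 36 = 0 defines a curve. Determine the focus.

(-4, 9/2)

Only x is squared. Complete the square in x: (x + 4)² = 26(y + 2).
Vertex (-4, -2); 4p = 26 so p = 13/2. Opens up.
Focus is p units from the vertex along the axis: (h, k + p).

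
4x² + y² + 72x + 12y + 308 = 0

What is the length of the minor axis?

Group: 4(x² + 18x) + (y² + 12y) = -308
Complete the square in x and y: 4(x + 9)² + (y + 6)² = -308 + 324 + 36 = 52
Dividing both sides by 52: (x + 9)²/13 + (y + 6)²/52 = 1
Ellipse, center (-9, -6), major axis vertical; a² = 52, b² = 13.
b² = 13 so b = √13; the minor axis has length 2b = 2√13.

2√13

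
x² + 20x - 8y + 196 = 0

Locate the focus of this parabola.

(-10, 14)

Only x is squared. Complete the square in x: (x + 10)² = 8(y - 12).
Vertex (-10, 12); 4p = 8 so p = 2. Opens up.
Focus is p units from the vertex along the axis: (h, k + p).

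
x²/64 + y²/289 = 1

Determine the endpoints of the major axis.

(0, -17) and (0, 17)

Center (0, 0). The larger denominator 289 sits under the y-term, so the major axis is vertical; a² = 289, b² = 64.
a = 17. Vertices at (h, k ± a).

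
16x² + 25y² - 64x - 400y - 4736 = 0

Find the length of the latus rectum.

Collect terms: 16(x² - 4x) + 25(y² - 16y) = 4736
16(x - 2)² + 25(y - 8)² = 4736 + 64 + 1600 = 6400
Divide through by 6400 to get (x - 2)²/400 + (y - 8)²/256 = 1.
Ellipse, center (2, 8), major axis horizontal; a² = 400, b² = 256.
Latus rectum length = 2b²/a = 2·256/20 = 128/5.

128/5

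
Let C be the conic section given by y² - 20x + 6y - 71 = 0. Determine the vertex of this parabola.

Only y is squared. Complete the square in y: (y + 3)² = 20(x + 4).
Vertex (-4, -3); 4p = 20 so p = 5. Opens right.

(-4, -3)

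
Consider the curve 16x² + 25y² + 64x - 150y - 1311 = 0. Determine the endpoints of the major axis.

(-12, 3) and (8, 3)

Group the x- and y-terms: 16(x² + 4x) + 25(y² - 6y) = 1311
Complete the square: 16(x + 2)² + 25(y - 3)² = 1311 + 64 + 225 = 1600
Divide by 1600: (x + 2)²/100 + (y - 3)²/64 = 1
Ellipse, center (-2, 3), major axis horizontal; a² = 100, b² = 64.
a = 10. Vertices at (h ± a, k).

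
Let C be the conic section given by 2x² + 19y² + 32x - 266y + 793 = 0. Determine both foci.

(-8 - √119, 7) and (-8 + √119, 7)

Collect terms: 2(x² + 16x) + 19(y² - 14y) = -793
2(x + 8)² + 19(y - 7)² = -793 + 128 + 931 = 266
Divide through by 266 to get (x + 8)²/133 + (y - 7)²/14 = 1.
Ellipse, center (-8, 7), major axis horizontal; a² = 133, b² = 14.
c² = a² - b² = 133 - 14 = 119, so c = √119.
Foci lie on the horizontal axis through the center: (h ± c, k).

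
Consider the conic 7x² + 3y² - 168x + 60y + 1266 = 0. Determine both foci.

Collect terms: 7(x² - 24x) + 3(y² + 20y) = -1266
7(x - 12)² + 3(y + 10)² = -1266 + 1008 + 300 = 42
Divide through by 42 to get (x - 12)²/6 + (y + 10)²/14 = 1.
Ellipse, center (12, -10), major axis vertical; a² = 14, b² = 6.
c² = a² - b² = 14 - 6 = 8, so c = 2√2.
Foci lie on the vertical axis through the center: (h, k ± c).

(12, -10 - 2√2) and (12, -10 + 2√2)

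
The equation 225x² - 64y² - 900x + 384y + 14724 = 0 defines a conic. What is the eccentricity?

Collect terms: 225(x² - 4x) -64(y² - 6y) = -14724
225(x - 2)² -64(y - 3)² = -14724 + 900 - 576 = -14400
Divide through by -14400 to get (y - 3)²/225 - (x - 2)²/64 = 1.
Hyperbola, center (2, 3), transverse axis vertical; a² = 225, b² = 64.
c² = a² + b² = 289, so c = 17.
e = c/a = 17/15.

e = 17/15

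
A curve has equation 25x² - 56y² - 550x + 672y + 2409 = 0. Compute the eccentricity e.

e = 9/5

25(x² - 22x) -56(y² - 12y) = -2409
25(x - 11)² -56(y - 6)² = -2409 + 3025 - 2016 = -1400
Dividing both sides by -1400: (y - 6)²/25 - (x - 11)²/56 = 1
Hyperbola, center (11, 6), transverse axis vertical; a² = 25, b² = 56.
c² = a² + b² = 81, so c = 9.
e = c/a = 9/5.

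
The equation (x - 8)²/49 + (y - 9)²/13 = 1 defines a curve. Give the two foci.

(2, 9) and (14, 9)

Center (8, 9). The larger denominator 49 sits under the x-term, so the major axis is horizontal; a² = 49, b² = 13.
c² = a² - b² = 49 - 13 = 36, so c = 6.
Foci lie on the horizontal axis through the center: (h ± c, k).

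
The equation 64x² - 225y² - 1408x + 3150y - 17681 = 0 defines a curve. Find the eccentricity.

e = 17/15

Group: 64(x² - 22x) -225(y² - 14y) = 17681
Complete the square in x and y: 64(x - 11)² -225(y - 7)² = 17681 + 7744 - 11025 = 14400
Dividing both sides by 14400: (x - 11)²/225 - (y - 7)²/64 = 1
Hyperbola, center (11, 7), transverse axis horizontal; a² = 225, b² = 64.
c² = a² + b² = 289, so c = 17.
e = c/a = 17/15.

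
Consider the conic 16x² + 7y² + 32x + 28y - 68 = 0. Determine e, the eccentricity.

Group: 16(x² + 2x) + 7(y² + 4y) = 68
Completing the square gives 16(x + 1)² + 7(y + 2)² = 68 + 16 + 28 = 112.
Divide through by 112 to get (x + 1)²/7 + (y + 2)²/16 = 1.
Ellipse, center (-1, -2), major axis vertical; a² = 16, b² = 7.
c² = a² - b² = 9, so c = 3.
e = c/a = 3/4.

e = 3/4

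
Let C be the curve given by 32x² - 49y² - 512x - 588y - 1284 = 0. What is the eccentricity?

e = 9/7

Rearranging, 32(x² - 16x) -49(y² + 12y) = 1284.
Complete the square: 32(x - 8)² -49(y + 6)² = 1284 + 2048 - 1764 = 1568
Divide through by 1568 to get (x - 8)²/49 - (y + 6)²/32 = 1.
Hyperbola, center (8, -6), transverse axis horizontal; a² = 49, b² = 32.
c² = a² + b² = 81, so c = 9.
e = c/a = 9/7.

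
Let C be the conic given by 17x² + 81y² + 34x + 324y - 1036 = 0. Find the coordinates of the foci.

(-9, -2) and (7, -2)

Rearranging, 17(x² + 2x) + 81(y² + 4y) = 1036.
17(x + 1)² + 81(y + 2)² = 1036 + 17 + 324 = 1377
Dividing both sides by 1377: (x + 1)²/81 + (y + 2)²/17 = 1
Ellipse, center (-1, -2), major axis horizontal; a² = 81, b² = 17.
c² = a² - b² = 81 - 17 = 64, so c = 8.
Foci lie on the horizontal axis through the center: (h ± c, k).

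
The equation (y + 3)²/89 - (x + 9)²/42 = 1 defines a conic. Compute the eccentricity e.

e = √11659/89

Center (-9, -3). The positive term is the y-term, so the transverse axis is vertical; a² = 89, b² = 42.
c² = a² + b² = 131, so c = √131.
e = c/a = √131/√89 = √11659/89.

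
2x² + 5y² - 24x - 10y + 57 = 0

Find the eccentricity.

Group the x- and y-terms: 2(x² - 12x) + 5(y² - 2y) = -57
Completing the square gives 2(x - 6)² + 5(y - 1)² = -57 + 72 + 5 = 20.
Divide by 20: (x - 6)²/10 + (y - 1)²/4 = 1
Ellipse, center (6, 1), major axis horizontal; a² = 10, b² = 4.
c² = a² - b² = 6, so c = √6.
e = c/a = √6/√10 = √15/5.

e = √15/5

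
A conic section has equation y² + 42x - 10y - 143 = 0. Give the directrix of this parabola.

x = 29/2

Only y is squared. Complete the square in y: (y - 5)² = -42(x - 4).
Vertex (4, 5); 4p = -42 so p = -21/2. Opens left.
Directrix is the vertical line x = h − p = 4 − (-21/2) = 29/2.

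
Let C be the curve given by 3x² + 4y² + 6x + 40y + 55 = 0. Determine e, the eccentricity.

Group the x- and y-terms: 3(x² + 2x) + 4(y² + 10y) = -55
Complete the square: 3(x + 1)² + 4(y + 5)² = -55 + 3 + 100 = 48
Dividing both sides by 48: (x + 1)²/16 + (y + 5)²/12 = 1
Ellipse, center (-1, -5), major axis horizontal; a² = 16, b² = 12.
c² = a² - b² = 4, so c = 2.
e = c/a = 2/4 = 1/2.

e = 1/2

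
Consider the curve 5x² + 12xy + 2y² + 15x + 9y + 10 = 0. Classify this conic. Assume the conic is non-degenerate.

hyperbola

A = 5, B = 12, C = 2.
Discriminant B² − 4AC = 12² − 4·5·2 = 104.
B² − 4AC > 0 ⇒ hyperbola.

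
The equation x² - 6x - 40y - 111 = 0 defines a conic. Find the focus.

(3, 7)

Only x is squared. Complete the square in x: (x - 3)² = 40(y + 3).
Vertex (3, -3); 4p = 40 so p = 10. Opens up.
Focus is p units from the vertex along the axis: (h, k + p).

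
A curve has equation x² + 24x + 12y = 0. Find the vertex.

Only x is squared. Complete the square in x: (x + 12)² = -12(y - 12).
Vertex (-12, 12); 4p = -12 so p = -3. Opens down.

(-12, 12)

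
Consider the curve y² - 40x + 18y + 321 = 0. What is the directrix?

x = -4

Only y is squared. Complete the square in y: (y + 9)² = 40(x - 6).
Vertex (6, -9); 4p = 40 so p = 10. Opens right.
Directrix is the vertical line x = h − p = 6 − (10) = -4.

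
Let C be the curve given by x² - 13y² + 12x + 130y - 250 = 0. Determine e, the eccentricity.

Group: (x² + 12x) -13(y² - 10y) = 250
(x + 6)² -13(y - 5)² = 250 + 36 - 325 = -39
Divide through by -39 to get (y - 5)²/3 - (x + 6)²/39 = 1.
Hyperbola, center (-6, 5), transverse axis vertical; a² = 3, b² = 39.
c² = a² + b² = 42, so c = √42.
e = c/a = √42/√3 = √14.

e = √14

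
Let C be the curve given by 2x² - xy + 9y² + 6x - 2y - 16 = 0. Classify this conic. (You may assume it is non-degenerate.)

A = 2, B = -1, C = 9.
Discriminant B² − 4AC = (-1)² − 4·2·9 = -71.
B² − 4AC < 0 ⇒ ellipse.

ellipse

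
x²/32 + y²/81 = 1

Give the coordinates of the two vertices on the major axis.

(0, -9) and (0, 9)

Center (0, 0). The larger denominator 81 sits under the y-term, so the major axis is vertical; a² = 81, b² = 32.
a = 9. Vertices at (h, k ± a).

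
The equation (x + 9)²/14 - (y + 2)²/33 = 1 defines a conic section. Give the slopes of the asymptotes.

√462/14 and -√462/14

Center (-9, -2). The positive term is the x-term, so the transverse axis is horizontal; a² = 14, b² = 33.
For a horizontal hyperbola the asymptotes have slope ±b/a.
Here that is ±√33/√14 = ±√462/14.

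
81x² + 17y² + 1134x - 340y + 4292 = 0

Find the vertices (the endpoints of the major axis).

Collect terms: 81(x² + 14x) + 17(y² - 20y) = -4292
Complete the square: 81(x + 7)² + 17(y - 10)² = -4292 + 3969 + 1700 = 1377
Divide by 1377: (x + 7)²/17 + (y - 10)²/81 = 1
Ellipse, center (-7, 10), major axis vertical; a² = 81, b² = 17.
a = 9. Vertices at (h, k ± a).

(-7, 1) and (-7, 19)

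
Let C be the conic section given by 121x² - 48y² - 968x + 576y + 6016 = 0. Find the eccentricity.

Group the x- and y-terms: 121(x² - 8x) -48(y² - 12y) = -6016
Completing the square gives 121(x - 4)² -48(y - 6)² = -6016 + 1936 - 1728 = -5808.
Divide by -5808: (y - 6)²/121 - (x - 4)²/48 = 1
Hyperbola, center (4, 6), transverse axis vertical; a² = 121, b² = 48.
c² = a² + b² = 169, so c = 13.
e = c/a = 13/11.

e = 13/11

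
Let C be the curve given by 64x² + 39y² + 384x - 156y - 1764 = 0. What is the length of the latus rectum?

39/4

Collect terms: 64(x² + 6x) + 39(y² - 4y) = 1764
Complete the square in x and y: 64(x + 3)² + 39(y - 2)² = 1764 + 576 + 156 = 2496
Divide through by 2496 to get (x + 3)²/39 + (y - 2)²/64 = 1.
Ellipse, center (-3, 2), major axis vertical; a² = 64, b² = 39.
Latus rectum length = 2b²/a = 2·39/8 = 39/4.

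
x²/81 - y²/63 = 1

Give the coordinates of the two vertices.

(-9, 0) and (9, 0)

Center (0, 0). The positive term is the x-term, so the transverse axis is horizontal; a² = 81, b² = 63.
a = 9. Vertices at (h ± a, k).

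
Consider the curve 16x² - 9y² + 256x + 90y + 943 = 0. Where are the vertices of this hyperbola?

(-8, 1) and (-8, 9)

Group: 16(x² + 16x) -9(y² - 10y) = -943
Completing the square gives 16(x + 8)² -9(y - 5)² = -943 + 1024 - 225 = -144.
Divide through by -144 to get (y - 5)²/16 - (x + 8)²/9 = 1.
Hyperbola, center (-8, 5), transverse axis vertical; a² = 16, b² = 9.
a = 4. Vertices at (h, k ± a).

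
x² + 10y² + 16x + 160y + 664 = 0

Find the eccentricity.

(x² + 16x) + 10(y² + 16y) = -664
Complete the square: (x + 8)² + 10(y + 8)² = -664 + 64 + 640 = 40
Divide by 40: (x + 8)²/40 + (y + 8)²/4 = 1
Ellipse, center (-8, -8), major axis horizontal; a² = 40, b² = 4.
c² = a² - b² = 36, so c = 6.
e = c/a = 6/2√10 = 3√10/10.

e = 3√10/10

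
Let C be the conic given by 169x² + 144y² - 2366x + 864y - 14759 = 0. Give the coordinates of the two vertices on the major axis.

(7, -16) and (7, 10)

Group: 169(x² - 14x) + 144(y² + 6y) = 14759
Completing the square gives 169(x - 7)² + 144(y + 3)² = 14759 + 8281 + 1296 = 24336.
Dividing both sides by 24336: (x - 7)²/144 + (y + 3)²/169 = 1
Ellipse, center (7, -3), major axis vertical; a² = 169, b² = 144.
a = 13. Vertices at (h, k ± a).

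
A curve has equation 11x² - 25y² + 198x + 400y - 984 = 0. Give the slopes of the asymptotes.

√11/5 and -√11/5

Group: 11(x² + 18x) -25(y² - 16y) = 984
Complete the square in x and y: 11(x + 9)² -25(y - 8)² = 984 + 891 - 1600 = 275
Divide through by 275 to get (x + 9)²/25 - (y - 8)²/11 = 1.
Hyperbola, center (-9, 8), transverse axis horizontal; a² = 25, b² = 11.
For a horizontal hyperbola the asymptotes have slope ±b/a.
Here that is ±√11/5.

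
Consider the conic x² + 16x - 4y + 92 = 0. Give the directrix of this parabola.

Only x is squared. Complete the square in x: (x + 8)² = 4(y - 7).
Vertex (-8, 7); 4p = 4 so p = 1. Opens up.
Directrix is the horizontal line y = k − p = 7 − (1) = 6.

y = 6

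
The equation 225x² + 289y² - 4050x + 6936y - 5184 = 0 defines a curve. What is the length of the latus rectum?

Group the x- and y-terms: 225(x² - 18x) + 289(y² + 24y) = 5184
Complete the square: 225(x - 9)² + 289(y + 12)² = 5184 + 18225 + 41616 = 65025
Divide by 65025: (x - 9)²/289 + (y + 12)²/225 = 1
Ellipse, center (9, -12), major axis horizontal; a² = 289, b² = 225.
Latus rectum length = 2b²/a = 2·225/17 = 450/17.

450/17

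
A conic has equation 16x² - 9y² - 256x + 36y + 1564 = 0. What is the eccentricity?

e = 5/4

16(x² - 16x) -9(y² - 4y) = -1564
Complete the square in x and y: 16(x - 8)² -9(y - 2)² = -1564 + 1024 - 36 = -576
Divide through by -576 to get (y - 2)²/64 - (x - 8)²/36 = 1.
Hyperbola, center (8, 2), transverse axis vertical; a² = 64, b² = 36.
c² = a² + b² = 100, so c = 10.
e = c/a = 10/8 = 5/4.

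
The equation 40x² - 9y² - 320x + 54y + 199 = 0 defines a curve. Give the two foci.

Rearranging, 40(x² - 8x) -9(y² - 6y) = -199.
Complete the square in x and y: 40(x - 4)² -9(y - 3)² = -199 + 640 - 81 = 360
Divide by 360: (x - 4)²/9 - (y - 3)²/40 = 1
Hyperbola, center (4, 3), transverse axis horizontal; a² = 9, b² = 40.
c² = a² + b² = 9 + 40 = 49, so c = 7.
Foci lie on the horizontal axis through the center: (h ± c, k).

(-3, 3) and (11, 3)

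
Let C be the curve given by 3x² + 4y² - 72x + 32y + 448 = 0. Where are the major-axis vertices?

(8, -4) and (16, -4)

Group: 3(x² - 24x) + 4(y² + 8y) = -448
3(x - 12)² + 4(y + 4)² = -448 + 432 + 64 = 48
Dividing both sides by 48: (x - 12)²/16 + (y + 4)²/12 = 1
Ellipse, center (12, -4), major axis horizontal; a² = 16, b² = 12.
a = 4. Vertices at (h ± a, k).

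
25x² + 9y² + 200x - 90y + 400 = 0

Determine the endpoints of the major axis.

(-4, 0) and (-4, 10)

Group: 25(x² + 8x) + 9(y² - 10y) = -400
Complete the square: 25(x + 4)² + 9(y - 5)² = -400 + 400 + 225 = 225
Divide through by 225 to get (x + 4)²/9 + (y - 5)²/25 = 1.
Ellipse, center (-4, 5), major axis vertical; a² = 25, b² = 9.
a = 5. Vertices at (h, k ± a).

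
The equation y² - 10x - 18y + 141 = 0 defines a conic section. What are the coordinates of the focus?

Only y is squared. Complete the square in y: (y - 9)² = 10(x - 6).
Vertex (6, 9); 4p = 10 so p = 5/2. Opens right.
Focus is p units from the vertex along the axis: (h + p, k).

(17/2, 9)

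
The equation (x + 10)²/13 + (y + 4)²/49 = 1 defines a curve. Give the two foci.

(-10, -10) and (-10, 2)

Center (-10, -4). The larger denominator 49 sits under the y-term, so the major axis is vertical; a² = 49, b² = 13.
c² = a² - b² = 49 - 13 = 36, so c = 6.
Foci lie on the vertical axis through the center: (h, k ± c).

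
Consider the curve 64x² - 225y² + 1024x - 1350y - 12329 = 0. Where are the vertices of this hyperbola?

(-23, -3) and (7, -3)

Collect terms: 64(x² + 16x) -225(y² + 6y) = 12329
64(x + 8)² -225(y + 3)² = 12329 + 4096 - 2025 = 14400
Divide through by 14400 to get (x + 8)²/225 - (y + 3)²/64 = 1.
Hyperbola, center (-8, -3), transverse axis horizontal; a² = 225, b² = 64.
a = 15. Vertices at (h ± a, k).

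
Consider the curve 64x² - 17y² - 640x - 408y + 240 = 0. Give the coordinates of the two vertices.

(5, -20) and (5, -4)

Group: 64(x² - 10x) -17(y² + 24y) = -240
Completing the square gives 64(x - 5)² -17(y + 12)² = -240 + 1600 - 2448 = -1088.
Divide through by -1088 to get (y + 12)²/64 - (x - 5)²/17 = 1.
Hyperbola, center (5, -12), transverse axis vertical; a² = 64, b² = 17.
a = 8. Vertices at (h, k ± a).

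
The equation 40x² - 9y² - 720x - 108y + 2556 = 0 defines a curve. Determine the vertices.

Collect terms: 40(x² - 18x) -9(y² + 12y) = -2556
Complete the square: 40(x - 9)² -9(y + 6)² = -2556 + 3240 - 324 = 360
Divide by 360: (x - 9)²/9 - (y + 6)²/40 = 1
Hyperbola, center (9, -6), transverse axis horizontal; a² = 9, b² = 40.
a = 3. Vertices at (h ± a, k).

(6, -6) and (12, -6)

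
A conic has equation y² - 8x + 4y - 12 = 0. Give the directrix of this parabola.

Only y is squared. Complete the square in y: (y + 2)² = 8(x + 2).
Vertex (-2, -2); 4p = 8 so p = 2. Opens right.
Directrix is the vertical line x = h − p = -2 − (2) = -4.

x = -4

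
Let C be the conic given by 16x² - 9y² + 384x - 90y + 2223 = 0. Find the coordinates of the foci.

16(x² + 24x) -9(y² + 10y) = -2223
Complete the square in x and y: 16(x + 12)² -9(y + 5)² = -2223 + 2304 - 225 = -144
Divide by -144: (y + 5)²/16 - (x + 12)²/9 = 1
Hyperbola, center (-12, -5), transverse axis vertical; a² = 16, b² = 9.
c² = a² + b² = 16 + 9 = 25, so c = 5.
Foci lie on the vertical axis through the center: (h, k ± c).

(-12, -10) and (-12, 0)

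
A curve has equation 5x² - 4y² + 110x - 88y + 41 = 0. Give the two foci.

Group: 5(x² + 22x) -4(y² + 22y) = -41
Completing the square gives 5(x + 11)² -4(y + 11)² = -41 + 605 - 484 = 80.
Divide through by 80 to get (x + 11)²/16 - (y + 11)²/20 = 1.
Hyperbola, center (-11, -11), transverse axis horizontal; a² = 16, b² = 20.
c² = a² + b² = 16 + 20 = 36, so c = 6.
Foci lie on the horizontal axis through the center: (h ± c, k).

(-17, -11) and (-5, -11)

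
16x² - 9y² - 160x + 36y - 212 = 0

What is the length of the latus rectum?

64/3

16(x² - 10x) -9(y² - 4y) = 212
Complete the square: 16(x - 5)² -9(y - 2)² = 212 + 400 - 36 = 576
Divide by 576: (x - 5)²/36 - (y - 2)²/64 = 1
Hyperbola, center (5, 2), transverse axis horizontal; a² = 36, b² = 64.
Latus rectum length = 2b²/a = 2·64/6 = 64/3.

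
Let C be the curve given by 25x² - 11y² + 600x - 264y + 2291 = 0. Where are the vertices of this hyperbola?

Group the x- and y-terms: 25(x² + 24x) -11(y² + 24y) = -2291
Complete the square: 25(x + 12)² -11(y + 12)² = -2291 + 3600 - 1584 = -275
Divide by -275: (y + 12)²/25 - (x + 12)²/11 = 1
Hyperbola, center (-12, -12), transverse axis vertical; a² = 25, b² = 11.
a = 5. Vertices at (h, k ± a).

(-12, -17) and (-12, -7)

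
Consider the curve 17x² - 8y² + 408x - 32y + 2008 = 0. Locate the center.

(-12, -2)

Collect terms: 17(x² + 24x) -8(y² + 4y) = -2008
Complete the square: 17(x + 12)² -8(y + 2)² = -2008 + 2448 - 32 = 408
Dividing both sides by 408: (x + 12)²/24 - (y + 2)²/51 = 1
Hyperbola with center (-12, -2).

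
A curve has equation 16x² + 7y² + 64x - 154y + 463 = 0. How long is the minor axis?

Collect terms: 16(x² + 4x) + 7(y² - 22y) = -463
Completing the square gives 16(x + 2)² + 7(y - 11)² = -463 + 64 + 847 = 448.
Divide through by 448 to get (x + 2)²/28 + (y - 11)²/64 = 1.
Ellipse, center (-2, 11), major axis vertical; a² = 64, b² = 28.
b² = 28 so b = 2√7; the minor axis has length 2b = 4√7.

4√7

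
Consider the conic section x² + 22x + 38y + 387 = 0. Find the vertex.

(-11, -7)

Only x is squared. Complete the square in x: (x + 11)² = -38(y + 7).
Vertex (-11, -7); 4p = -38 so p = -19/2. Opens down.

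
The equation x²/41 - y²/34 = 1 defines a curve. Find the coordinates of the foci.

Center (0, 0). The positive term is the x-term, so the transverse axis is horizontal; a² = 41, b² = 34.
c² = a² + b² = 41 + 34 = 75, so c = 5√3.
Foci lie on the horizontal axis through the center: (h ± c, k).

(0 - 5√3, 0) and (0 + 5√3, 0)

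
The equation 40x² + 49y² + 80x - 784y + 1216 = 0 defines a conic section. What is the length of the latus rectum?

80/7

40(x² + 2x) + 49(y² - 16y) = -1216
Complete the square in x and y: 40(x + 1)² + 49(y - 8)² = -1216 + 40 + 3136 = 1960
Dividing both sides by 1960: (x + 1)²/49 + (y - 8)²/40 = 1
Ellipse, center (-1, 8), major axis horizontal; a² = 49, b² = 40.
Latus rectum length = 2b²/a = 2·40/7 = 80/7.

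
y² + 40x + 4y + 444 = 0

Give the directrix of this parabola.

x = -1

Only y is squared. Complete the square in y: (y + 2)² = -40(x + 11).
Vertex (-11, -2); 4p = -40 so p = -10. Opens left.
Directrix is the vertical line x = h − p = -11 − (-10) = -1.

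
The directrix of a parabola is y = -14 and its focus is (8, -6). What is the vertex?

The vertex is the midpoint between the focus and the directrix along the axis of symmetry.
Axis is vertical (directrix is horizontal). Vertex y-coordinate = (-6 + (-14))/2 = -10; x-coordinate = 8.

(8, -10)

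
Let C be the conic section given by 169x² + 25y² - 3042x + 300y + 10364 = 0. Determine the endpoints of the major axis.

Group: 169(x² - 18x) + 25(y² + 12y) = -10364
Complete the square: 169(x - 9)² + 25(y + 6)² = -10364 + 13689 + 900 = 4225
Divide by 4225: (x - 9)²/25 + (y + 6)²/169 = 1
Ellipse, center (9, -6), major axis vertical; a² = 169, b² = 25.
a = 13. Vertices at (h, k ± a).

(9, -19) and (9, 7)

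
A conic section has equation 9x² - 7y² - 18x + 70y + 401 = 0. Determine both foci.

9(x² - 2x) -7(y² - 10y) = -401
Completing the square gives 9(x - 1)² -7(y - 5)² = -401 + 9 - 175 = -567.
Dividing both sides by -567: (y - 5)²/81 - (x - 1)²/63 = 1
Hyperbola, center (1, 5), transverse axis vertical; a² = 81, b² = 63.
c² = a² + b² = 81 + 63 = 144, so c = 12.
Foci lie on the vertical axis through the center: (h, k ± c).

(1, -7) and (1, 17)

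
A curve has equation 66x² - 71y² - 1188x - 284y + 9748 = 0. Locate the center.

Rearranging, 66(x² - 18x) -71(y² + 4y) = -9748.
Complete the square: 66(x - 9)² -71(y + 2)² = -9748 + 5346 - 284 = -4686
Divide through by -4686 to get (y + 2)²/66 - (x - 9)²/71 = 1.
Hyperbola with center (9, -2).

(9, -2)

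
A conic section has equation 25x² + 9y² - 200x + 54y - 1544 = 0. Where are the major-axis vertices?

25(x² - 8x) + 9(y² + 6y) = 1544
Complete the square: 25(x - 4)² + 9(y + 3)² = 1544 + 400 + 81 = 2025
Divide through by 2025 to get (x - 4)²/81 + (y + 3)²/225 = 1.
Ellipse, center (4, -3), major axis vertical; a² = 225, b² = 81.
a = 15. Vertices at (h, k ± a).

(4, -18) and (4, 12)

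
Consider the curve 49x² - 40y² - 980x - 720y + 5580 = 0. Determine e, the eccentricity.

Collect terms: 49(x² - 20x) -40(y² + 18y) = -5580
49(x - 10)² -40(y + 9)² = -5580 + 4900 - 3240 = -3920
Divide through by -3920 to get (y + 9)²/98 - (x - 10)²/80 = 1.
Hyperbola, center (10, -9), transverse axis vertical; a² = 98, b² = 80.
c² = a² + b² = 178, so c = √178.
e = c/a = √178/7√2 = √89/7.

e = √89/7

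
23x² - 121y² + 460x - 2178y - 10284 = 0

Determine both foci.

Group: 23(x² + 20x) -121(y² + 18y) = 10284
Completing the square gives 23(x + 10)² -121(y + 9)² = 10284 + 2300 - 9801 = 2783.
Divide by 2783: (x + 10)²/121 - (y + 9)²/23 = 1
Hyperbola, center (-10, -9), transverse axis horizontal; a² = 121, b² = 23.
c² = a² + b² = 121 + 23 = 144, so c = 12.
Foci lie on the horizontal axis through the center: (h ± c, k).

(-22, -9) and (2, -9)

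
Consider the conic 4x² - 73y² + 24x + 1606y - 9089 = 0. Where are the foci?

4(x² + 6x) -73(y² - 22y) = 9089
Completing the square gives 4(x + 3)² -73(y - 11)² = 9089 + 36 - 8833 = 292.
Divide by 292: (x + 3)²/73 - (y - 11)²/4 = 1
Hyperbola, center (-3, 11), transverse axis horizontal; a² = 73, b² = 4.
c² = a² + b² = 73 + 4 = 77, so c = √77.
Foci lie on the horizontal axis through the center: (h ± c, k).

(-3 - √77, 11) and (-3 + √77, 11)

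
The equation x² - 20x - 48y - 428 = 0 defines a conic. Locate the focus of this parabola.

(10, 1)

Only x is squared. Complete the square in x: (x - 10)² = 48(y + 11).
Vertex (10, -11); 4p = 48 so p = 12. Opens up.
Focus is p units from the vertex along the axis: (h, k + p).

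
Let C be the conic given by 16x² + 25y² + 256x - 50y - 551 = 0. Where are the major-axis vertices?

Collect terms: 16(x² + 16x) + 25(y² - 2y) = 551
Complete the square: 16(x + 8)² + 25(y - 1)² = 551 + 1024 + 25 = 1600
Divide through by 1600 to get (x + 8)²/100 + (y - 1)²/64 = 1.
Ellipse, center (-8, 1), major axis horizontal; a² = 100, b² = 64.
a = 10. Vertices at (h ± a, k).

(-18, 1) and (2, 1)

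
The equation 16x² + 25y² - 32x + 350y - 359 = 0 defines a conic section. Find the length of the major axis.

Group the x- and y-terms: 16(x² - 2x) + 25(y² + 14y) = 359
Completing the square gives 16(x - 1)² + 25(y + 7)² = 359 + 16 + 1225 = 1600.
Divide by 1600: (x - 1)²/100 + (y + 7)²/64 = 1
Ellipse, center (1, -7), major axis horizontal; a² = 100, b² = 64.
a² = 100 so a = 10; the major axis has length 2a = 20.

20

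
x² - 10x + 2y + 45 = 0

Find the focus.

Only x is squared. Complete the square in x: (x - 5)² = -2(y + 10).
Vertex (5, -10); 4p = -2 so p = -1/2. Opens down.
Focus is p units from the vertex along the axis: (h, k + p).

(5, -21/2)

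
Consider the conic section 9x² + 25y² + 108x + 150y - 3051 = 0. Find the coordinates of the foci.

(-22, -3) and (10, -3)

9(x² + 12x) + 25(y² + 6y) = 3051
Complete the square in x and y: 9(x + 6)² + 25(y + 3)² = 3051 + 324 + 225 = 3600
Divide by 3600: (x + 6)²/400 + (y + 3)²/144 = 1
Ellipse, center (-6, -3), major axis horizontal; a² = 400, b² = 144.
c² = a² - b² = 400 - 144 = 256, so c = 16.
Foci lie on the horizontal axis through the center: (h ± c, k).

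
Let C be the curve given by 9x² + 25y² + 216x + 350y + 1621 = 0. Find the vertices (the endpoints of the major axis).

(-22, -7) and (-2, -7)

Group the x- and y-terms: 9(x² + 24x) + 25(y² + 14y) = -1621
Complete the square in x and y: 9(x + 12)² + 25(y + 7)² = -1621 + 1296 + 1225 = 900
Dividing both sides by 900: (x + 12)²/100 + (y + 7)²/36 = 1
Ellipse, center (-12, -7), major axis horizontal; a² = 100, b² = 36.
a = 10. Vertices at (h ± a, k).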